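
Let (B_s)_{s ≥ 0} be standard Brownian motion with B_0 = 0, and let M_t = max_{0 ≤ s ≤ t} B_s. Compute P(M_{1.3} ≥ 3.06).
P(M_{1.3} ≥ 3.06) = 2·P(B_{1.3} ≥ 3.06) = 2(1 − Φ(3.06/√1.3)) ≈ 0.0073

By the reflection principle for Brownian motion, P(M_t ≥ a) = 2 · P(B_t ≥ a) for a ≥ 0. Since B_t ~ N(0, t), P(B_t ≥ 3.06) = 1 − Φ(3.06/√t) = 1 − Φ(3.06/√1.3) = 1 − Φ(2.6838). So
  P(M_{1.3} ≥ 3.06) = 2(1 − Φ(2.6838)) ≈ 0.0073.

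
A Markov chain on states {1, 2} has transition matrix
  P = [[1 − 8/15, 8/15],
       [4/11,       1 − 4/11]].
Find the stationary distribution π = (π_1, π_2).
π_1 = 15/37, π_2 = 22/37

Solve πP = π with π_1 + π_2 = 1. From πP = π: π_1 · (1 − 8/15) + π_2 · 4/11 = π_1 ⇒ π_2 · 4/11 = π_1 · 8/15 ⇒ π_2/π_1 = (8/15)/(4/11) = 22/15. Together with π_1 + π_2 = 1:
  π_1 = (4/11)/(8/15 + 4/11) = (4/11)/(148/165) = 15/37,
  π_2 = (8/15)/(8/15 + 4/11) = (8/15)/(148/165) = 22/37.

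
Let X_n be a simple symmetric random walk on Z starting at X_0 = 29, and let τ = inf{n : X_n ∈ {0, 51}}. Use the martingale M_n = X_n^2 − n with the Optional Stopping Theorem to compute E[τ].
E[τ] = 638

M_n = X_n^2 − n is a martingale (since E[X_{n+1}^2 | F_n] = X_n^2 + 1). By OST (τ has finite mean in a bounded region), E[M_τ] = E[M_0] = X_0^2 − 0 = 29^2 = 841. Also E[M_τ] = E[X_τ^2] − E[τ]. The walk exits at 0 or 51, with P(hit 51 first) = 29/51, so E[X_τ^2] = 51^2 · 29/51 + 0 = 1479. Thus E[τ] = E[X_τ^2] − E[M_τ] = 1479 − 841 = 638 = 29(51 − 29) = 638.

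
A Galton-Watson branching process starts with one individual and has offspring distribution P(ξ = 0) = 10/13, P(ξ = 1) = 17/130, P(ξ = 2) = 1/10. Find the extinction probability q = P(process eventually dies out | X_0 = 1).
q = 1

Mean offspring μ = 0·10/13 + 1·17/130 + 2·1/10 = 43/130 ≤ 1. For μ ≤ 1 with offspring not concentrated at 1, the Galton-Watson process goes extinct almost surely, so q = 1.
(Algebraic check: The pgf is f(s) = 10/13 + 17/130·s + 1/10·s². The extinction probability q is the smallest fixed point of f in [0, 1]. Setting s = f(s):
  1/10·s² + (17/130 − 1)·s + 10/13 = 0
  1/10·s² − (10/13 + 1/10)·s + 10/13 = 0
which factors as (s − 1)·(1/10·s − 10/13) = 0, giving roots s = 1 and s = (10/13)/(1/10) = 100/13. Since 100/13 ≥ 1, the smallest root in [0, 1] is s = 1.)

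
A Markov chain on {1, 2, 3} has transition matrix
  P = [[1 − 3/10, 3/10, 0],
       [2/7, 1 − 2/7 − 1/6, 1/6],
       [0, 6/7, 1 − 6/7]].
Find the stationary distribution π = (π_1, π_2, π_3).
π = (240/541, 252/541, 49/541)

This is a birth-death chain on three states, which satisfies detailed balance: π_1 · P_{12} = π_2 · P_{21} and π_2 · P_{23} = π_3 · P_{32}.
From π_1 · 3/10 = π_2 · 2/7: π_2/π_1 = (3/10)/(2/7) = 21/20.
From π_2 · 1/6 = π_3 · 6/7: π_3/π_2 = (1/6)/(6/7) = 7/36.
Take π_1 proportional to 1; then unnormalized π = (1, 21/20, 49/240). Normalize by dividing by the sum 541/240:
  π = (240/541, 252/541, 49/541).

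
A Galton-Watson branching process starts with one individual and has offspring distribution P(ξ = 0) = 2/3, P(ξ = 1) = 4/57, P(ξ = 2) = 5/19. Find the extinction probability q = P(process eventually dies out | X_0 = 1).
q = 1

Mean offspring μ = 0·2/3 + 1·4/57 + 2·5/19 = 34/57 ≤ 1. For μ ≤ 1 with offspring not concentrated at 1, the Galton-Watson process goes extinct almost surely, so q = 1.
(Algebraic check: The pgf is f(s) = 2/3 + 4/57·s + 5/19·s². The extinction probability q is the smallest fixed point of f in [0, 1]. Setting s = f(s):
  5/19·s² + (4/57 − 1)·s + 2/3 = 0
  5/19·s² − (2/3 + 5/19)·s + 2/3 = 0
which factors as (s − 1)·(5/19·s − 2/3) = 0, giving roots s = 1 and s = (2/3)/(5/19) = 38/15. Since 38/15 ≥ 1, the smallest root in [0, 1] is s = 1.)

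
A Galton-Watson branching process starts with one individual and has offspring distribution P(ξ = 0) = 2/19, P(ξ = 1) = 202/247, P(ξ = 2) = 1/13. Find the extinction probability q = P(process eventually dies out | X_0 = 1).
q = 1

Mean offspring μ = 0·2/19 + 1·202/247 + 2·1/13 = 240/247 ≤ 1. For μ ≤ 1 with offspring not concentrated at 1, the Galton-Watson process goes extinct almost surely, so q = 1.
(Algebraic check: The pgf is f(s) = 2/19 + 202/247·s + 1/13·s². The extinction probability q is the smallest fixed point of f in [0, 1]. Setting s = f(s):
  1/13·s² + (202/247 − 1)·s + 2/19 = 0
  1/13·s² − (2/19 + 1/13)·s + 2/19 = 0
which factors as (s − 1)·(1/13·s − 2/19) = 0, giving roots s = 1 and s = (2/19)/(1/13) = 26/19. Since 26/19 ≥ 1, the smallest root in [0, 1] is s = 1.)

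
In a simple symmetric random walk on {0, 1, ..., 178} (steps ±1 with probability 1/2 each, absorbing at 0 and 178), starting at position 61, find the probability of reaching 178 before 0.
P(hit 178 before 0) = 61/178

Let u_k = P(hit 178 before 0 | start at k). Then u_0 = 0, u_178 = 1, and u_k = u_{k-1}/2 + u_{k+1}/2 for 1 ≤ k ≤ 177. This harmonic recurrence is solved by u_k = k/178, giving u_61 = 61/178.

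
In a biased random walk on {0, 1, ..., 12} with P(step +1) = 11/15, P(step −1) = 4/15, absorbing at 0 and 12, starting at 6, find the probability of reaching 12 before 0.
P(hit 12 before 0) = (1 − (4/11)^6) / (1 − (4/11)^12) = 1771561/1775657

Let u_k denote P(reach 12 before 0 | start at k). Boundary: u_0 = 0, u_12 = 1. Recurrence: u_k = 11/15·u_{k+1} + 4/15·u_{k-1} for 1 ≤ k ≤ 11. Try u_k = A + B·r^k with r = q/p = (4/15)/(11/15) = 4/11. Substitution satisfies the recurrence; boundary conditions give:
  u_k = (1 − r^k) / (1 − r^N) = (1 − (4/11)^6) / (1 − (4/11)^12) = 1771561/1775657.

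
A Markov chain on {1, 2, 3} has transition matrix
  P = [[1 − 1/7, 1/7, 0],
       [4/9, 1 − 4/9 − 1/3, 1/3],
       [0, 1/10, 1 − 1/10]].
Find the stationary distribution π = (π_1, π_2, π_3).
π = (28/67, 9/67, 30/67)

This is a birth-death chain on three states, which satisfies detailed balance: π_1 · P_{12} = π_2 · P_{21} and π_2 · P_{23} = π_3 · P_{32}.
From π_1 · 1/7 = π_2 · 4/9: π_2/π_1 = (1/7)/(4/9) = 9/28.
From π_2 · 1/3 = π_3 · 1/10: π_3/π_2 = (1/3)/(1/10) = 10/3.
Take π_1 proportional to 1; then unnormalized π = (1, 9/28, 15/14). Normalize by dividing by the sum 67/28:
  π = (28/67, 9/67, 30/67).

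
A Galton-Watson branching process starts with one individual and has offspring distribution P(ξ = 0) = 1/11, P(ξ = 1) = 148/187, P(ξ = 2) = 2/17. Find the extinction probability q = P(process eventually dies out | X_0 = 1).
q = 17/22

The pgf is f(s) = 1/11 + 148/187·s + 2/17·s². The extinction probability q is the smallest fixed point of f in [0, 1]. Setting s = f(s):
  2/17·s² + (148/187 − 1)·s + 1/11 = 0
  2/17·s² − (1/11 + 2/17)·s + 1/11 = 0
which factors as (s − 1)·(2/17·s − 1/11) = 0, giving roots s = 1 and s = (1/11)/(2/17) = 17/22.
Mean offspring μ = 148/187 + 2·2/17 = 192/187 > 1 (supercritical), so q < 1. The extinction probability is the smaller root: q = (1/11)/(2/17) = 17/22.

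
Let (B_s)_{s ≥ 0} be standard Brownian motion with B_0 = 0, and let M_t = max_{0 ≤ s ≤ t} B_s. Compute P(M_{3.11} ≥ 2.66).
P(M_{3.11} ≥ 2.66) = 2·P(B_{3.11} ≥ 2.66) = 2(1 − Φ(2.66/√3.11)) ≈ 0.1315

By the reflection principle for Brownian motion, P(M_t ≥ a) = 2 · P(B_t ≥ a) for a ≥ 0. Since B_t ~ N(0, t), P(B_t ≥ 2.66) = 1 − Φ(2.66/√t) = 1 − Φ(2.66/√3.11) = 1 − Φ(1.5083). So
  P(M_{3.11} ≥ 2.66) = 2(1 − Φ(1.5083)) ≈ 0.1315.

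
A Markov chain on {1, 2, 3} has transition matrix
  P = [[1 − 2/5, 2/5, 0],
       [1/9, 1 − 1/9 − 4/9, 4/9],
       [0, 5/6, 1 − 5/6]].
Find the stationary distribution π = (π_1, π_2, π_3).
π = (25/163, 90/163, 48/163)

This is a birth-death chain on three states, which satisfies detailed balance: π_1 · P_{12} = π_2 · P_{21} and π_2 · P_{23} = π_3 · P_{32}.
From π_1 · 2/5 = π_2 · 1/9: π_2/π_1 = (2/5)/(1/9) = 18/5.
From π_2 · 4/9 = π_3 · 5/6: π_3/π_2 = (4/9)/(5/6) = 8/15.
Take π_1 proportional to 1; then unnormalized π = (1, 18/5, 48/25). Normalize by dividing by the sum 163/25:
  π = (25/163, 90/163, 48/163).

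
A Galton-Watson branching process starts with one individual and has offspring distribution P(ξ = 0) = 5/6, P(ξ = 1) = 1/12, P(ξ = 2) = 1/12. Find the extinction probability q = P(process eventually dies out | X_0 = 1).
q = 1

Mean offspring μ = 0·5/6 + 1·1/12 + 2·1/12 = 1/4 ≤ 1. For μ ≤ 1 with offspring not concentrated at 1, the Galton-Watson process goes extinct almost surely, so q = 1.
(Algebraic check: The pgf is f(s) = 5/6 + 1/12·s + 1/12·s². The extinction probability q is the smallest fixed point of f in [0, 1]. Setting s = f(s):
  1/12·s² + (1/12 − 1)·s + 5/6 = 0
  1/12·s² − (5/6 + 1/12)·s + 5/6 = 0
which factors as (s − 1)·(1/12·s − 5/6) = 0, giving roots s = 1 and s = (5/6)/(1/12) = 10. Since 10 ≥ 1, the smallest root in [0, 1] is s = 1.)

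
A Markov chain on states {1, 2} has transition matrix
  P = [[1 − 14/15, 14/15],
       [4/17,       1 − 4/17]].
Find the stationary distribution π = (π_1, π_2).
π_1 = 30/149, π_2 = 119/149

Solve πP = π with π_1 + π_2 = 1. From πP = π: π_1 · (1 − 14/15) + π_2 · 4/17 = π_1 ⇒ π_2 · 4/17 = π_1 · 14/15 ⇒ π_2/π_1 = (14/15)/(4/17) = 119/30. Together with π_1 + π_2 = 1:
  π_1 = (4/17)/(14/15 + 4/17) = (4/17)/(298/255) = 30/149,
  π_2 = (14/15)/(14/15 + 4/17) = (14/15)/(298/255) = 119/149.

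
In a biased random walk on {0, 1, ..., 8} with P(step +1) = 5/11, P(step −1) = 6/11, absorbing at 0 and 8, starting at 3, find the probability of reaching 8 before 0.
P(hit 8 before 0) = (1 − (6/5)^3) / (1 − (6/5)^8) = 284375/1288991

Let u_k denote P(reach 8 before 0 | start at k). Boundary: u_0 = 0, u_8 = 1. Recurrence: u_k = 5/11·u_{k+1} + 6/11·u_{k-1} for 1 ≤ k ≤ 7. Try u_k = A + B·r^k with r = q/p = (6/11)/(5/11) = 6/5. Substitution satisfies the recurrence; boundary conditions give:
  u_k = (1 − r^k) / (1 − r^N) = (1 − (6/5)^3) / (1 − (6/5)^8) = 284375/1288991.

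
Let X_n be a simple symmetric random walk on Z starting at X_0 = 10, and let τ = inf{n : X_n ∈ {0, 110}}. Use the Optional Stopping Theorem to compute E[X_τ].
E[X_τ] = 10

X_n is a martingale and τ is a bounded-mean stopping time (indeed τ is finite a.s. with bounded expectation since the walk is in a bounded region). By the OST, E[X_τ] = E[X_0] = 10. Equivalently: E[X_τ] = 110 · P(hit 110 first) + 0 · P(hit 0 first) = 110 · (10/110) = 10.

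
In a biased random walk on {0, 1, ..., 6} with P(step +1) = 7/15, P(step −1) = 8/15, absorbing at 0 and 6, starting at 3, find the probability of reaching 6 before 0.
P(hit 6 before 0) = (1 − (8/7)^3) / (1 − (8/7)^6) = 343/855

Let u_k denote P(reach 6 before 0 | start at k). Boundary: u_0 = 0, u_6 = 1. Recurrence: u_k = 7/15·u_{k+1} + 8/15·u_{k-1} for 1 ≤ k ≤ 5. Try u_k = A + B·r^k with r = q/p = (8/15)/(7/15) = 8/7. Substitution satisfies the recurrence; boundary conditions give:
  u_k = (1 − r^k) / (1 − r^N) = (1 − (8/7)^3) / (1 − (8/7)^6) = 343/855.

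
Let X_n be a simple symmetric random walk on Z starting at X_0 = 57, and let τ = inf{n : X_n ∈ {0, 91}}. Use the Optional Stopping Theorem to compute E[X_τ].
E[X_τ] = 57

X_n is a martingale and τ is a bounded-mean stopping time (indeed τ is finite a.s. with bounded expectation since the walk is in a bounded region). By the OST, E[X_τ] = E[X_0] = 57. Equivalently: E[X_τ] = 91 · P(hit 91 first) + 0 · P(hit 0 first) = 91 · (57/91) = 57.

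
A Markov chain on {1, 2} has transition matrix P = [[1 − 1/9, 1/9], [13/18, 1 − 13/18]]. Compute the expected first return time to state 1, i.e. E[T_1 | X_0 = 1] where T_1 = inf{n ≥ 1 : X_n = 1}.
E[T_1 | X_0 = 1] = 1/π_1 = 15/13

For an irreducible recurrent Markov chain with stationary distribution π, E[T_i | X_0 = i] = 1/π_i (Kac's formula). Here π_1 = (13/18)/(1/9 + 13/18) = (13/18)/(5/6) = 13/15, so E[T_1 | X_0 = 1] = 1/π_1 = (1/9 + 13/18)/(13/18) = (5/6)/(13/18) = 15/13.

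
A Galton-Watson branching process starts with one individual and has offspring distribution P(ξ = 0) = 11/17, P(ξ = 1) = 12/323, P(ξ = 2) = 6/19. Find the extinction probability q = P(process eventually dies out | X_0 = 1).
q = 1

Mean offspring μ = 0·11/17 + 1·12/323 + 2·6/19 = 216/323 ≤ 1. For μ ≤ 1 with offspring not concentrated at 1, the Galton-Watson process goes extinct almost surely, so q = 1.
(Algebraic check: The pgf is f(s) = 11/17 + 12/323·s + 6/19·s². The extinction probability q is the smallest fixed point of f in [0, 1]. Setting s = f(s):
  6/19·s² + (12/323 − 1)·s + 11/17 = 0
  6/19·s² − (11/17 + 6/19)·s + 11/17 = 0
which factors as (s − 1)·(6/19·s − 11/17) = 0, giving roots s = 1 and s = (11/17)/(6/19) = 209/102. Since 209/102 ≥ 1, the smallest root in [0, 1] is s = 1.)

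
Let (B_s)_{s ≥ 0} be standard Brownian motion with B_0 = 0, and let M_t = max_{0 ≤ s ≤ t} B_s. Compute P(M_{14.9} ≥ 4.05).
P(M_{14.9} ≥ 4.05) = 2·P(B_{14.9} ≥ 4.05) = 2(1 − Φ(4.05/√14.9)) ≈ 0.2941

By the reflection principle for Brownian motion, P(M_t ≥ a) = 2 · P(B_t ≥ a) for a ≥ 0. Since B_t ~ N(0, t), P(B_t ≥ 4.05) = 1 − Φ(4.05/√t) = 1 − Φ(4.05/√14.9) = 1 − Φ(1.0492). So
  P(M_{14.9} ≥ 4.05) = 2(1 − Φ(1.0492)) ≈ 0.2941.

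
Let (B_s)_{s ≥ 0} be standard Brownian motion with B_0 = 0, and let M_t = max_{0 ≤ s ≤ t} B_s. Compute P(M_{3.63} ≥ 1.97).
P(M_{3.63} ≥ 1.97) = 2·P(B_{3.63} ≥ 1.97) = 2(1 − Φ(1.97/√3.63)) ≈ 0.3011

By the reflection principle for Brownian motion, P(M_t ≥ a) = 2 · P(B_t ≥ a) for a ≥ 0. Since B_t ~ N(0, t), P(B_t ≥ 1.97) = 1 − Φ(1.97/√t) = 1 − Φ(1.97/√3.63) = 1 − Φ(1.0340). So
  P(M_{3.63} ≥ 1.97) = 2(1 − Φ(1.0340)) ≈ 0.3011.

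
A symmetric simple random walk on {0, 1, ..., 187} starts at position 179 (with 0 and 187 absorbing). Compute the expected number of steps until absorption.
E[τ | X_0 = 179] = 1432

Let v_k = E[τ | X_0 = k]. Boundary: v_0 = v_187 = 0. Recurrence: v_k = 1 + (v_{k-1} + v_{k+1})/2 for 1 ≤ k ≤ 186. The particular solution to v_k − (v_{k-1} + v_{k+1})/2 = 1 is v_k = −k^2. Adding homogeneous solution A + B k and matching boundaries gives v_k = k (187 − k). Substituting k = 179: v_179 = 179 · 8 = 1432.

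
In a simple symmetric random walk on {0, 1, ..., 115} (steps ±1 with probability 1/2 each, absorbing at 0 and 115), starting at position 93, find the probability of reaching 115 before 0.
P(hit 115 before 0) = 93/115

Let u_k = P(hit 115 before 0 | start at k). Then u_0 = 0, u_115 = 1, and u_k = u_{k-1}/2 + u_{k+1}/2 for 1 ≤ k ≤ 114. This harmonic recurrence is solved by u_k = k/115, giving u_93 = 93/115.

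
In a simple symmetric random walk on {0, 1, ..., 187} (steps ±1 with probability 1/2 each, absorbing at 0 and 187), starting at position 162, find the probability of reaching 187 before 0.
P(hit 187 before 0) = 162/187

Let u_k = P(hit 187 before 0 | start at k). Then u_0 = 0, u_187 = 1, and u_k = u_{k-1}/2 + u_{k+1}/2 for 1 ≤ k ≤ 186. This harmonic recurrence is solved by u_k = k/187, giving u_162 = 162/187.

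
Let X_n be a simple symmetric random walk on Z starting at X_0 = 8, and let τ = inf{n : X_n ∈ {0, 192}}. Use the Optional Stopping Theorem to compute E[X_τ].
E[X_τ] = 8

X_n is a martingale and τ is a bounded-mean stopping time (indeed τ is finite a.s. with bounded expectation since the walk is in a bounded region). By the OST, E[X_τ] = E[X_0] = 8. Equivalently: E[X_τ] = 192 · P(hit 192 first) + 0 · P(hit 0 first) = 192 · (8/192) = 8.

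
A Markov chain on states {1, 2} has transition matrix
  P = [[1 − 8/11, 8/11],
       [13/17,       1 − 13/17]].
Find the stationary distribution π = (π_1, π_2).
π_1 = 143/279, π_2 = 136/279

Solve πP = π with π_1 + π_2 = 1. From πP = π: π_1 · (1 − 8/11) + π_2 · 13/17 = π_1 ⇒ π_2 · 13/17 = π_1 · 8/11 ⇒ π_2/π_1 = (8/11)/(13/17) = 136/143. Together with π_1 + π_2 = 1:
  π_1 = (13/17)/(8/11 + 13/17) = (13/17)/(279/187) = 143/279,
  π_2 = (8/11)/(8/11 + 13/17) = (8/11)/(279/187) = 136/279.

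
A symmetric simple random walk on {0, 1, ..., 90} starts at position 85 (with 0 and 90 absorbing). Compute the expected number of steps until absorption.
E[τ | X_0 = 85] = 425

Let v_k = E[τ | X_0 = k]. Boundary: v_0 = v_90 = 0. Recurrence: v_k = 1 + (v_{k-1} + v_{k+1})/2 for 1 ≤ k ≤ 89. The particular solution to v_k − (v_{k-1} + v_{k+1})/2 = 1 is v_k = −k^2. Adding homogeneous solution A + B k and matching boundaries gives v_k = k (90 − k). Substituting k = 85: v_85 = 85 · 5 = 425.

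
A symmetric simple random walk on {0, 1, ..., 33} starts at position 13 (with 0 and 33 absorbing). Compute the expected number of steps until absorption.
E[τ | X_0 = 13] = 260

Let v_k = E[τ | X_0 = k]. Boundary: v_0 = v_33 = 0. Recurrence: v_k = 1 + (v_{k-1} + v_{k+1})/2 for 1 ≤ k ≤ 32. The particular solution to v_k − (v_{k-1} + v_{k+1})/2 = 1 is v_k = −k^2. Adding homogeneous solution A + B k and matching boundaries gives v_k = k (33 − k). Substituting k = 13: v_13 = 13 · 20 = 260.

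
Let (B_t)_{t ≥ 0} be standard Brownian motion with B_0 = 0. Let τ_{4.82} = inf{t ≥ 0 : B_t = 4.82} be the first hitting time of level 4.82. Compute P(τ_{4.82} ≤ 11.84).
P(τ_{4.82} ≤ 11.84) = 2(1 − Φ(4.82/√11.84)) = 2(1 − Φ(1.4008)) ≈ 0.1613

By the reflection principle for standard BM, P(τ_b ≤ t) = 2 · P(B_t ≥ b). Since B_t ~ N(0, t), P(B_t ≥ 4.82) = 1 − Φ(4.82/√t) = 1 − Φ(4.82/√11.84) = 1 − Φ(1.4008) ≈ 0.08064. Doubling: P(τ_{4.82} ≤ 11.84) ≈ 2 · 0.08064 = 0.16128 ≈ 0.1613.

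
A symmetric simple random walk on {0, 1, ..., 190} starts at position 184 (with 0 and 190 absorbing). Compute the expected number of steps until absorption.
E[τ | X_0 = 184] = 1104

Let v_k = E[τ | X_0 = k]. Boundary: v_0 = v_190 = 0. Recurrence: v_k = 1 + (v_{k-1} + v_{k+1})/2 for 1 ≤ k ≤ 189. The particular solution to v_k − (v_{k-1} + v_{k+1})/2 = 1 is v_k = −k^2. Adding homogeneous solution A + B k and matching boundaries gives v_k = k (190 − k). Substituting k = 184: v_184 = 184 · 6 = 1104.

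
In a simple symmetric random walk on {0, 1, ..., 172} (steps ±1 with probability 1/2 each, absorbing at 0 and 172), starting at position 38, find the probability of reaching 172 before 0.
P(hit 172 before 0) = 38/172 = 19/86

Let u_k = P(hit 172 before 0 | start at k). Then u_0 = 0, u_172 = 1, and u_k = u_{k-1}/2 + u_{k+1}/2 for 1 ≤ k ≤ 171. This harmonic recurrence is solved by u_k = k/172, giving u_38 = 38/172 = 19/86.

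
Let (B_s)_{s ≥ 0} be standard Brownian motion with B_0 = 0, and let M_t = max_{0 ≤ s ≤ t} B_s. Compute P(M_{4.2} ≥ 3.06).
P(M_{4.2} ≥ 3.06) = 2·P(B_{4.2} ≥ 3.06) = 2(1 − Φ(3.06/√4.2)) ≈ 0.1354

By the reflection principle for Brownian motion, P(M_t ≥ a) = 2 · P(B_t ≥ a) for a ≥ 0. Since B_t ~ N(0, t), P(B_t ≥ 3.06) = 1 − Φ(3.06/√t) = 1 − Φ(3.06/√4.2) = 1 − Φ(1.4931). So
  P(M_{4.2} ≥ 3.06) = 2(1 − Φ(1.4931)) ≈ 0.1354.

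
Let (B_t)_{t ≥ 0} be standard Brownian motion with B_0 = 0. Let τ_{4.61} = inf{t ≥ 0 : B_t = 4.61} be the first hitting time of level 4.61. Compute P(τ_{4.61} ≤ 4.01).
P(τ_{4.61} ≤ 4.01) = 2(1 − Φ(4.61/√4.01)) = 2(1 − Φ(2.3021)) ≈ 0.0213

By the reflection principle for standard BM, P(τ_b ≤ t) = 2 · P(B_t ≥ b). Since B_t ~ N(0, t), P(B_t ≥ 4.61) = 1 − Φ(4.61/√t) = 1 − Φ(4.61/√4.01) = 1 − Φ(2.3021) ≈ 0.01066. Doubling: P(τ_{4.61} ≤ 4.01) ≈ 2 · 0.01066 = 0.02132 ≈ 0.0213.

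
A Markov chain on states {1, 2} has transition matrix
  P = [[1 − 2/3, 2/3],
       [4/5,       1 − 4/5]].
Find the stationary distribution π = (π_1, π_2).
π_1 = 6/11, π_2 = 5/11

Solve πP = π with π_1 + π_2 = 1. From πP = π: π_1 · (1 − 2/3) + π_2 · 4/5 = π_1 ⇒ π_2 · 4/5 = π_1 · 2/3 ⇒ π_2/π_1 = (2/3)/(4/5) = 5/6. Together with π_1 + π_2 = 1:
  π_1 = (4/5)/(2/3 + 4/5) = (4/5)/(22/15) = 6/11,
  π_2 = (2/3)/(2/3 + 4/5) = (2/3)/(22/15) = 5/11.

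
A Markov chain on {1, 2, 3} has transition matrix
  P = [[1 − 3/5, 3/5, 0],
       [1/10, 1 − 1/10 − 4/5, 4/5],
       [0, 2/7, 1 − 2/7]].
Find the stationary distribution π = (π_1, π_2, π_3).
π = (5/119, 30/119, 12/17)

This is a birth-death chain on three states, which satisfies detailed balance: π_1 · P_{12} = π_2 · P_{21} and π_2 · P_{23} = π_3 · P_{32}.
From π_1 · 3/5 = π_2 · 1/10: π_2/π_1 = (3/5)/(1/10) = 6.
From π_2 · 4/5 = π_3 · 2/7: π_3/π_2 = (4/5)/(2/7) = 14/5.
Take π_1 proportional to 1; then unnormalized π = (1, 6, 84/5). Normalize by dividing by the sum 119/5:
  π = (5/119, 30/119, 12/17).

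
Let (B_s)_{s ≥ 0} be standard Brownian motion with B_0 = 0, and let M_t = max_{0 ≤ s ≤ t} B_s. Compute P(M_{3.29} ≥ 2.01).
P(M_{3.29} ≥ 2.01) = 2·P(B_{3.29} ≥ 2.01) = 2(1 − Φ(2.01/√3.29)) ≈ 0.2678

By the reflection principle for Brownian motion, P(M_t ≥ a) = 2 · P(B_t ≥ a) for a ≥ 0. Since B_t ~ N(0, t), P(B_t ≥ 2.01) = 1 − Φ(2.01/√t) = 1 − Φ(2.01/√3.29) = 1 − Φ(1.1081). So
  P(M_{3.29} ≥ 2.01) = 2(1 − Φ(1.1081)) ≈ 0.2678.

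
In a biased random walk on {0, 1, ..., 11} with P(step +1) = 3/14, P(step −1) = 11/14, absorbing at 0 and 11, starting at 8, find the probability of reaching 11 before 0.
P(hit 11 before 0) = (1 − (11/3)^8) / (1 − (11/3)^11) = 723439080/35663936683

Let u_k denote P(reach 11 before 0 | start at k). Boundary: u_0 = 0, u_11 = 1. Recurrence: u_k = 3/14·u_{k+1} + 11/14·u_{k-1} for 1 ≤ k ≤ 10. Try u_k = A + B·r^k with r = q/p = (11/14)/(3/14) = 11/3. Substitution satisfies the recurrence; boundary conditions give:
  u_k = (1 − r^k) / (1 − r^N) = (1 − (11/3)^8) / (1 − (11/3)^11) = 723439080/35663936683.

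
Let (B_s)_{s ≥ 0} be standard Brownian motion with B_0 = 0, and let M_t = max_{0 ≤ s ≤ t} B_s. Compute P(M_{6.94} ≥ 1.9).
P(M_{6.94} ≥ 1.9) = 2·P(B_{6.94} ≥ 1.9) = 2(1 − Φ(1.9/√6.94)) ≈ 0.4708

By the reflection principle for Brownian motion, P(M_t ≥ a) = 2 · P(B_t ≥ a) for a ≥ 0. Since B_t ~ N(0, t), P(B_t ≥ 1.9) = 1 − Φ(1.9/√t) = 1 − Φ(1.9/√6.94) = 1 − Φ(0.7212). So
  P(M_{6.94} ≥ 1.9) = 2(1 − Φ(0.7212)) ≈ 0.4708.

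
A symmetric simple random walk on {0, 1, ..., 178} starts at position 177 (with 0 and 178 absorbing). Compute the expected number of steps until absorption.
E[τ | X_0 = 177] = 177

Let v_k = E[τ | X_0 = k]. Boundary: v_0 = v_178 = 0. Recurrence: v_k = 1 + (v_{k-1} + v_{k+1})/2 for 1 ≤ k ≤ 177. The particular solution to v_k − (v_{k-1} + v_{k+1})/2 = 1 is v_k = −k^2. Adding homogeneous solution A + B k and matching boundaries gives v_k = k (178 − k). Substituting k = 177: v_177 = 177 · 1 = 177.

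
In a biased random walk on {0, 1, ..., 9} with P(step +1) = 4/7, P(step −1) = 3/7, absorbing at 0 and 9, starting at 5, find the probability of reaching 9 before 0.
P(hit 9 before 0) = (1 − (3/4)^5) / (1 − (3/4)^9) = 199936/242461

Let u_k denote P(reach 9 before 0 | start at k). Boundary: u_0 = 0, u_9 = 1. Recurrence: u_k = 4/7·u_{k+1} + 3/7·u_{k-1} for 1 ≤ k ≤ 8. Try u_k = A + B·r^k with r = q/p = (3/7)/(4/7) = 3/4. Substitution satisfies the recurrence; boundary conditions give:
  u_k = (1 − r^k) / (1 − r^N) = (1 − (3/4)^5) / (1 − (3/4)^9) = 199936/242461.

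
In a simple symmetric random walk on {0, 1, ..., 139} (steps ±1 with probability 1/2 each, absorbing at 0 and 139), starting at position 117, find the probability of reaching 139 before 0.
P(hit 139 before 0) = 117/139

Let u_k = P(hit 139 before 0 | start at k). Then u_0 = 0, u_139 = 1, and u_k = u_{k-1}/2 + u_{k+1}/2 for 1 ≤ k ≤ 138. This harmonic recurrence is solved by u_k = k/139, giving u_117 = 117/139.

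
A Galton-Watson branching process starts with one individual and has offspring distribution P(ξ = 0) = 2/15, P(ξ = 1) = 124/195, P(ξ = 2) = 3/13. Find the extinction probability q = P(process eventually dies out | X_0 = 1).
q = 26/45

The pgf is f(s) = 2/15 + 124/195·s + 3/13·s². The extinction probability q is the smallest fixed point of f in [0, 1]. Setting s = f(s):
  3/13·s² + (124/195 − 1)·s + 2/15 = 0
  3/13·s² − (2/15 + 3/13)·s + 2/15 = 0
which factors as (s − 1)·(3/13·s − 2/15) = 0, giving roots s = 1 and s = (2/15)/(3/13) = 26/45.
Mean offspring μ = 124/195 + 2·3/13 = 214/195 > 1 (supercritical), so q < 1. The extinction probability is the smaller root: q = (2/15)/(3/13) = 26/45.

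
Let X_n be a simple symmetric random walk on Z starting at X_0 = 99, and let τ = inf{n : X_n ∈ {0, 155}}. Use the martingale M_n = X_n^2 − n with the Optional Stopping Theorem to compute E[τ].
E[τ] = 5544

M_n = X_n^2 − n is a martingale (since E[X_{n+1}^2 | F_n] = X_n^2 + 1). By OST (τ has finite mean in a bounded region), E[M_τ] = E[M_0] = X_0^2 − 0 = 99^2 = 9801. Also E[M_τ] = E[X_τ^2] − E[τ]. The walk exits at 0 or 155, with P(hit 155 first) = 99/155, so E[X_τ^2] = 155^2 · 99/155 + 0 = 15345. Thus E[τ] = E[X_τ^2] − E[M_τ] = 15345 − 9801 = 5544 = 99(155 − 99) = 5544.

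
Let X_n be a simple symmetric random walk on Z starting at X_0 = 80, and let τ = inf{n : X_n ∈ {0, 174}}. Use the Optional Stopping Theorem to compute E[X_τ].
E[X_τ] = 80

X_n is a martingale and τ is a bounded-mean stopping time (indeed τ is finite a.s. with bounded expectation since the walk is in a bounded region). By the OST, E[X_τ] = E[X_0] = 80. Equivalently: E[X_τ] = 174 · P(hit 174 first) + 0 · P(hit 0 first) = 174 · (80/174) = 80.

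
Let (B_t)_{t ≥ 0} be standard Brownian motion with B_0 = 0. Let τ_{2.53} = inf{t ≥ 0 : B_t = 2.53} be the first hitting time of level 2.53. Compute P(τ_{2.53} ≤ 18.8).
P(τ_{2.53} ≤ 18.8) = 2(1 − Φ(2.53/√18.8)) = 2(1 − Φ(0.5835)) ≈ 0.5596

By the reflection principle for standard BM, P(τ_b ≤ t) = 2 · P(B_t ≥ b). Since B_t ~ N(0, t), P(B_t ≥ 2.53) = 1 − Φ(2.53/√t) = 1 − Φ(2.53/√18.8) = 1 − Φ(0.5835) ≈ 0.27978. Doubling: P(τ_{2.53} ≤ 18.8) ≈ 2 · 0.27978 = 0.55956 ≈ 0.5596.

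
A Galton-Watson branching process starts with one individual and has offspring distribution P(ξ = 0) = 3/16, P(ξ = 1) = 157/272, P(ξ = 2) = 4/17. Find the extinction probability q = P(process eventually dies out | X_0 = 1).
q = 51/64

The pgf is f(s) = 3/16 + 157/272·s + 4/17·s². The extinction probability q is the smallest fixed point of f in [0, 1]. Setting s = f(s):
  4/17·s² + (157/272 − 1)·s + 3/16 = 0
  4/17·s² − (3/16 + 4/17)·s + 3/16 = 0
which factors as (s − 1)·(4/17·s − 3/16) = 0, giving roots s = 1 and s = (3/16)/(4/17) = 51/64.
Mean offspring μ = 157/272 + 2·4/17 = 285/272 > 1 (supercritical), so q < 1. The extinction probability is the smaller root: q = (3/16)/(4/17) = 51/64.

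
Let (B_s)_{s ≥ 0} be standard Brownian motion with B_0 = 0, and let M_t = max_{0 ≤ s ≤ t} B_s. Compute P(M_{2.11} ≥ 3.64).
P(M_{2.11} ≥ 3.64) = 2·P(B_{2.11} ≥ 3.64) = 2(1 − Φ(3.64/√2.11)) ≈ 0.0122

By the reflection principle for Brownian motion, P(M_t ≥ a) = 2 · P(B_t ≥ a) for a ≥ 0. Since B_t ~ N(0, t), P(B_t ≥ 3.64) = 1 − Φ(3.64/√t) = 1 − Φ(3.64/√2.11) = 1 − Φ(2.5059). So
  P(M_{2.11} ≥ 3.64) = 2(1 − Φ(2.5059)) ≈ 0.0122.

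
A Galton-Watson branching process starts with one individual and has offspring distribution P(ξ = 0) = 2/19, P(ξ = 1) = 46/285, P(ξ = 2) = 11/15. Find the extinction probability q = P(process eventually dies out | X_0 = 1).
q = 30/209

The pgf is f(s) = 2/19 + 46/285·s + 11/15·s². The extinction probability q is the smallest fixed point of f in [0, 1]. Setting s = f(s):
  11/15·s² + (46/285 − 1)·s + 2/19 = 0
  11/15·s² − (2/19 + 11/15)·s + 2/19 = 0
which factors as (s − 1)·(11/15·s − 2/19) = 0, giving roots s = 1 and s = (2/19)/(11/15) = 30/209.
Mean offspring μ = 46/285 + 2·11/15 = 464/285 > 1 (supercritical), so q < 1. The extinction probability is the smaller root: q = (2/19)/(11/15) = 30/209.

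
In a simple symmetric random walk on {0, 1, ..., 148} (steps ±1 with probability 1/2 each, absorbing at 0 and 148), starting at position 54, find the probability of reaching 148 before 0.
P(hit 148 before 0) = 54/148 = 27/74

Let u_k = P(hit 148 before 0 | start at k). Then u_0 = 0, u_148 = 1, and u_k = u_{k-1}/2 + u_{k+1}/2 for 1 ≤ k ≤ 147. This harmonic recurrence is solved by u_k = k/148, giving u_54 = 54/148 = 27/74.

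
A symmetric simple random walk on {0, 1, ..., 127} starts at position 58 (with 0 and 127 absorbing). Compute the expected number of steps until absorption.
E[τ | X_0 = 58] = 4002

Let v_k = E[τ | X_0 = k]. Boundary: v_0 = v_127 = 0. Recurrence: v_k = 1 + (v_{k-1} + v_{k+1})/2 for 1 ≤ k ≤ 126. The particular solution to v_k − (v_{k-1} + v_{k+1})/2 = 1 is v_k = −k^2. Adding homogeneous solution A + B k and matching boundaries gives v_k = k (127 − k). Substituting k = 58: v_58 = 58 · 69 = 4002.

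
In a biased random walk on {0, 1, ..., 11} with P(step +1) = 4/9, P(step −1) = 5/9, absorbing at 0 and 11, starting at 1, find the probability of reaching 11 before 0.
P(hit 11 before 0) = (1 − (5/4)^1) / (1 − (5/4)^11) = 1048576/44633821

Let u_k denote P(reach 11 before 0 | start at k). Boundary: u_0 = 0, u_11 = 1. Recurrence: u_k = 4/9·u_{k+1} + 5/9·u_{k-1} for 1 ≤ k ≤ 10. Try u_k = A + B·r^k with r = q/p = (5/9)/(4/9) = 5/4. Substitution satisfies the recurrence; boundary conditions give:
  u_k = (1 − r^k) / (1 − r^N) = (1 − (5/4)^1) / (1 − (5/4)^11) = 1048576/44633821.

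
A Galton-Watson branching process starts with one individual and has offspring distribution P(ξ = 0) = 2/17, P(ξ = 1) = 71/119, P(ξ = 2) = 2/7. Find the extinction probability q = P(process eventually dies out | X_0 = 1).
q = 7/17

The pgf is f(s) = 2/17 + 71/119·s + 2/7·s². The extinction probability q is the smallest fixed point of f in [0, 1]. Setting s = f(s):
  2/7·s² + (71/119 − 1)·s + 2/17 = 0
  2/7·s² − (2/17 + 2/7)·s + 2/17 = 0
which factors as (s − 1)·(2/7·s − 2/17) = 0, giving roots s = 1 and s = (2/17)/(2/7) = 7/17.
Mean offspring μ = 71/119 + 2·2/7 = 139/119 > 1 (supercritical), so q < 1. The extinction probability is the smaller root: q = (2/17)/(2/7) = 7/17.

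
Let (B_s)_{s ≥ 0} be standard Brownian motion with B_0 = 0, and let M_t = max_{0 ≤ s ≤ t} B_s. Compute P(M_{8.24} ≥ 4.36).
P(M_{8.24} ≥ 4.36) = 2·P(B_{8.24} ≥ 4.36) = 2(1 − Φ(4.36/√8.24)) ≈ 0.1288

By the reflection principle for Brownian motion, P(M_t ≥ a) = 2 · P(B_t ≥ a) for a ≥ 0. Since B_t ~ N(0, t), P(B_t ≥ 4.36) = 1 − Φ(4.36/√t) = 1 − Φ(4.36/√8.24) = 1 − Φ(1.5189). So
  P(M_{8.24} ≥ 4.36) = 2(1 − Φ(1.5189)) ≈ 0.1288.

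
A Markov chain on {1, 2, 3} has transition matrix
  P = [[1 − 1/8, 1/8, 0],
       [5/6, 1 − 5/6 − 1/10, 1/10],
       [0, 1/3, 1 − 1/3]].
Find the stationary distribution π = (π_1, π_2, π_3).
π = (200/239, 30/239, 9/239)

This is a birth-death chain on three states, which satisfies detailed balance: π_1 · P_{12} = π_2 · P_{21} and π_2 · P_{23} = π_3 · P_{32}.
From π_1 · 1/8 = π_2 · 5/6: π_2/π_1 = (1/8)/(5/6) = 3/20.
From π_2 · 1/10 = π_3 · 1/3: π_3/π_2 = (1/10)/(1/3) = 3/10.
Take π_1 proportional to 1; then unnormalized π = (1, 3/20, 9/200). Normalize by dividing by the sum 239/200:
  π = (200/239, 30/239, 9/239).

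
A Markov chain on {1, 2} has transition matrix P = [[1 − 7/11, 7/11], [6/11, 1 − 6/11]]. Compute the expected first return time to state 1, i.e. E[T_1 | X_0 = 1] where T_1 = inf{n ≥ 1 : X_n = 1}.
E[T_1 | X_0 = 1] = 1/π_1 = 13/6

For an irreducible recurrent Markov chain with stationary distribution π, E[T_i | X_0 = i] = 1/π_i (Kac's formula). Here π_1 = (6/11)/(7/11 + 6/11) = (6/11)/(13/11) = 6/13, so E[T_1 | X_0 = 1] = 1/π_1 = (7/11 + 6/11)/(6/11) = (13/11)/(6/11) = 13/6.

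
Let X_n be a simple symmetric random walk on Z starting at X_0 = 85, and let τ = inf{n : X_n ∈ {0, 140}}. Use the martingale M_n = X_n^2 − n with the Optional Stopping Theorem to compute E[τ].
E[τ] = 4675

M_n = X_n^2 − n is a martingale (since E[X_{n+1}^2 | F_n] = X_n^2 + 1). By OST (τ has finite mean in a bounded region), E[M_τ] = E[M_0] = X_0^2 − 0 = 85^2 = 7225. Also E[M_τ] = E[X_τ^2] − E[τ]. The walk exits at 0 or 140, with P(hit 140 first) = 85/140, so E[X_τ^2] = 140^2 · 85/140 + 0 = 11900. Thus E[τ] = E[X_τ^2] − E[M_τ] = 11900 − 7225 = 4675 = 85(140 − 85) = 4675.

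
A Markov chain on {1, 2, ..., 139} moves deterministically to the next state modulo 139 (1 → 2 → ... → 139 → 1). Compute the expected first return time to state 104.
E[T_104 | X_0 = 104] = 139

The chain cycles deterministically, so starting at state 104 it returns in exactly 139 steps. Equivalently, the stationary distribution is uniform π_j = 1/139 for every state j, so by Kac's formula E[T_104] = 1/π_104 = 139.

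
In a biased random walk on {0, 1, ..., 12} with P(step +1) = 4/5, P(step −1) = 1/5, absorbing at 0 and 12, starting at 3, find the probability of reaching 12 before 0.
P(hit 12 before 0) = (1 − (1/4)^3) / (1 − (1/4)^12) = 262144/266305

Let u_k denote P(reach 12 before 0 | start at k). Boundary: u_0 = 0, u_12 = 1. Recurrence: u_k = 4/5·u_{k+1} + 1/5·u_{k-1} for 1 ≤ k ≤ 11. Try u_k = A + B·r^k with r = q/p = (1/5)/(4/5) = 1/4. Substitution satisfies the recurrence; boundary conditions give:
  u_k = (1 − r^k) / (1 − r^N) = (1 − (1/4)^3) / (1 − (1/4)^12) = 262144/266305.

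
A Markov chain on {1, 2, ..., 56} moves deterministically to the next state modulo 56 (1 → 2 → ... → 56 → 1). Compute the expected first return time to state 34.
E[T_34 | X_0 = 34] = 56

The chain cycles deterministically, so starting at state 34 it returns in exactly 56 steps. Equivalently, the stationary distribution is uniform π_j = 1/56 for every state j, so by Kac's formula E[T_34] = 1/π_34 = 56.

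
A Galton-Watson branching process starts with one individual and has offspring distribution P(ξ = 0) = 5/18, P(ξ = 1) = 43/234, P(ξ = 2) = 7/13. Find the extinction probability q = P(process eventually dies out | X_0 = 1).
q = 65/126

The pgf is f(s) = 5/18 + 43/234·s + 7/13·s². The extinction probability q is the smallest fixed point of f in [0, 1]. Setting s = f(s):
  7/13·s² + (43/234 − 1)·s + 5/18 = 0
  7/13·s² − (5/18 + 7/13)·s + 5/18 = 0
which factors as (s − 1)·(7/13·s − 5/18) = 0, giving roots s = 1 and s = (5/18)/(7/13) = 65/126.
Mean offspring μ = 43/234 + 2·7/13 = 295/234 > 1 (supercritical), so q < 1. The extinction probability is the smaller root: q = (5/18)/(7/13) = 65/126.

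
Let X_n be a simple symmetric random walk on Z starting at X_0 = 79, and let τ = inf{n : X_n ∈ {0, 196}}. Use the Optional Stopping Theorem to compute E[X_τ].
E[X_τ] = 79

X_n is a martingale and τ is a bounded-mean stopping time (indeed τ is finite a.s. with bounded expectation since the walk is in a bounded region). By the OST, E[X_τ] = E[X_0] = 79. Equivalently: E[X_τ] = 196 · P(hit 196 first) + 0 · P(hit 0 first) = 196 · (79/196) = 79.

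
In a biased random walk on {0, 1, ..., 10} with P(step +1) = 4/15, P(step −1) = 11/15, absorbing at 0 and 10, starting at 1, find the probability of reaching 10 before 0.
P(hit 10 before 0) = (1 − (11/4)^1) / (1 − (11/4)^10) = 262144/3705196575

Let u_k denote P(reach 10 before 0 | start at k). Boundary: u_0 = 0, u_10 = 1. Recurrence: u_k = 4/15·u_{k+1} + 11/15·u_{k-1} for 1 ≤ k ≤ 9. Try u_k = A + B·r^k with r = q/p = (11/15)/(4/15) = 11/4. Substitution satisfies the recurrence; boundary conditions give:
  u_k = (1 − r^k) / (1 − r^N) = (1 − (11/4)^1) / (1 − (11/4)^10) = 262144/3705196575.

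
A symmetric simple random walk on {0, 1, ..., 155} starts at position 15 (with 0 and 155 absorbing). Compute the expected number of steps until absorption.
E[τ | X_0 = 15] = 2100

Let v_k = E[τ | X_0 = k]. Boundary: v_0 = v_155 = 0. Recurrence: v_k = 1 + (v_{k-1} + v_{k+1})/2 for 1 ≤ k ≤ 154. The particular solution to v_k − (v_{k-1} + v_{k+1})/2 = 1 is v_k = −k^2. Adding homogeneous solution A + B k and matching boundaries gives v_k = k (155 − k). Substituting k = 15: v_15 = 15 · 140 = 2100.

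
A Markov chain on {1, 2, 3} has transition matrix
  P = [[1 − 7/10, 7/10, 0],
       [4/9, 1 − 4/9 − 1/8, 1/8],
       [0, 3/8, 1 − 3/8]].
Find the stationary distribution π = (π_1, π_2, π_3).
π = (10/31, 63/124, 21/124)

This is a birth-death chain on three states, which satisfies detailed balance: π_1 · P_{12} = π_2 · P_{21} and π_2 · P_{23} = π_3 · P_{32}.
From π_1 · 7/10 = π_2 · 4/9: π_2/π_1 = (7/10)/(4/9) = 63/40.
From π_2 · 1/8 = π_3 · 3/8: π_3/π_2 = (1/8)/(3/8) = 1/3.
Take π_1 proportional to 1; then unnormalized π = (1, 63/40, 21/40). Normalize by dividing by the sum 31/10:
  π = (10/31, 63/124, 21/124).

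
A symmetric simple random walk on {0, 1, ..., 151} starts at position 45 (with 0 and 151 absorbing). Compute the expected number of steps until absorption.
E[τ | X_0 = 45] = 4770

Let v_k = E[τ | X_0 = k]. Boundary: v_0 = v_151 = 0. Recurrence: v_k = 1 + (v_{k-1} + v_{k+1})/2 for 1 ≤ k ≤ 150. The particular solution to v_k − (v_{k-1} + v_{k+1})/2 = 1 is v_k = −k^2. Adding homogeneous solution A + B k and matching boundaries gives v_k = k (151 − k). Substituting k = 45: v_45 = 45 · 106 = 4770.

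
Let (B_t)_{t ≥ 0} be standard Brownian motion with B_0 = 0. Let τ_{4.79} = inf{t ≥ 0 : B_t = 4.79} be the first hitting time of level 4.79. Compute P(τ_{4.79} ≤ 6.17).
P(τ_{4.79} ≤ 6.17) = 2(1 − Φ(4.79/√6.17)) = 2(1 − Φ(1.9284)) ≈ 0.0538

By the reflection principle for standard BM, P(τ_b ≤ t) = 2 · P(B_t ≥ b). Since B_t ~ N(0, t), P(B_t ≥ 4.79) = 1 − Φ(4.79/√t) = 1 − Φ(4.79/√6.17) = 1 − Φ(1.9284) ≈ 0.02690. Doubling: P(τ_{4.79} ≤ 6.17) ≈ 2 · 0.02690 = 0.05380 ≈ 0.0538.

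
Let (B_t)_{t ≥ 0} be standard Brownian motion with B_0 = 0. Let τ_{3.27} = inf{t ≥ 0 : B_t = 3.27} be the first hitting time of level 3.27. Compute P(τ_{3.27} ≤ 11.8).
P(τ_{3.27} ≤ 11.8) = 2(1 − Φ(3.27/√11.8)) = 2(1 − Φ(0.9519)) ≈ 0.3411

By the reflection principle for standard BM, P(τ_b ≤ t) = 2 · P(B_t ≥ b). Since B_t ~ N(0, t), P(B_t ≥ 3.27) = 1 − Φ(3.27/√t) = 1 − Φ(3.27/√11.8) = 1 − Φ(0.9519) ≈ 0.17057. Doubling: P(τ_{3.27} ≤ 11.8) ≈ 2 · 0.17057 = 0.34114 ≈ 0.3411.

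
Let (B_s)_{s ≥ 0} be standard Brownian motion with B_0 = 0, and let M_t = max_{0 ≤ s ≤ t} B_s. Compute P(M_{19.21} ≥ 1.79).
P(M_{19.21} ≥ 1.79) = 2·P(B_{19.21} ≥ 1.79) = 2(1 − Φ(1.79/√19.21)) ≈ 0.6830

By the reflection principle for Brownian motion, P(M_t ≥ a) = 2 · P(B_t ≥ a) for a ≥ 0. Since B_t ~ N(0, t), P(B_t ≥ 1.79) = 1 − Φ(1.79/√t) = 1 − Φ(1.79/√19.21) = 1 − Φ(0.4084). So
  P(M_{19.21} ≥ 1.79) = 2(1 − Φ(0.4084)) ≈ 0.6830.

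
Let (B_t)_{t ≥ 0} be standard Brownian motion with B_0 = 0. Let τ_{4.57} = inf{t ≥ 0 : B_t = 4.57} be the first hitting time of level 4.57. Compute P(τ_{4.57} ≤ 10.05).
P(τ_{4.57} ≤ 10.05) = 2(1 − Φ(4.57/√10.05)) = 2(1 − Φ(1.4416)) ≈ 0.1494

By the reflection principle for standard BM, P(τ_b ≤ t) = 2 · P(B_t ≥ b). Since B_t ~ N(0, t), P(B_t ≥ 4.57) = 1 − Φ(4.57/√t) = 1 − Φ(4.57/√10.05) = 1 − Φ(1.4416) ≈ 0.07471. Doubling: P(τ_{4.57} ≤ 10.05) ≈ 2 · 0.07471 = 0.14942 ≈ 0.1494.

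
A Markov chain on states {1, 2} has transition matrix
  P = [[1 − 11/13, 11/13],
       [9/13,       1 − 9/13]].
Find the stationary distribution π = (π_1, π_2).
π_1 = 9/20, π_2 = 11/20

Solve πP = π with π_1 + π_2 = 1. From πP = π: π_1 · (1 − 11/13) + π_2 · 9/13 = π_1 ⇒ π_2 · 9/13 = π_1 · 11/13 ⇒ π_2/π_1 = (11/13)/(9/13) = 11/9. Together with π_1 + π_2 = 1:
  π_1 = (9/13)/(11/13 + 9/13) = (9/13)/(20/13) = 9/20,
  π_2 = (11/13)/(11/13 + 9/13) = (11/13)/(20/13) = 11/20.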